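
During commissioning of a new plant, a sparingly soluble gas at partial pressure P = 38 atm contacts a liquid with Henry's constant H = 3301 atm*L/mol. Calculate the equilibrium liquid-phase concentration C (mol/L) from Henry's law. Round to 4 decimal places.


C = P / H
C = 38 / 3301
C = 0.0115 mol/L


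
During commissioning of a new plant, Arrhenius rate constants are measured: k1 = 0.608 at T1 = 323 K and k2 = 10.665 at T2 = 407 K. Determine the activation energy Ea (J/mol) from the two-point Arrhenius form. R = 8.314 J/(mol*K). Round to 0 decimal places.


Ea = R * ln(k2/k1) / (1/T1 - 1/T2)
ln(k2/k1) = ln(10.665/0.608) = 2.8645477
1/T1 - 1/T2 = 1/323 - 1/407 = 0.000638972775
Ea = 8.314 * 2.8645477 / 0.000638972775
Ea = 37272 J/mol


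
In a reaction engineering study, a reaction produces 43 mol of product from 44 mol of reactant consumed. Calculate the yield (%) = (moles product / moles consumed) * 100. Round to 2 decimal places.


Yield = (moles product / moles consumed) * 100%
Yield = (43 / 44) * 100
Yield = 0.9773 * 100
Yield = 97.73%


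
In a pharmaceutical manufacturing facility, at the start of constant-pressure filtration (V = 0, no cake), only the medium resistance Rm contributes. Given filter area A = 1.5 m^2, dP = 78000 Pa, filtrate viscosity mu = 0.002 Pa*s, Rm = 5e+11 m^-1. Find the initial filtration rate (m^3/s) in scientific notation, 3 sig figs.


rate = A * dP / (mu * Rm)
rate = 1.5 * 78000 / (0.002 * 5e+11)
rate = 117000.0 / 1.000e+09
rate = 1.17e-04 m^3/s


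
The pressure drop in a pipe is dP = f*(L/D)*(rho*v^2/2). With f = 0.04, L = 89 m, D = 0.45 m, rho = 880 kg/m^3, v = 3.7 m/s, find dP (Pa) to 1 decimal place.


dP = f * (L/D) * (rho*v^2/2)
dP = 0.04 * (89/0.45) * (880*3.7^2/2)
L/D = 197.77777778
rho*v^2/2 = 880*13.69/2 = 6023.6
dP = 0.04 * 197.77777778 * 6023.6
dP = 47653.4 Pa


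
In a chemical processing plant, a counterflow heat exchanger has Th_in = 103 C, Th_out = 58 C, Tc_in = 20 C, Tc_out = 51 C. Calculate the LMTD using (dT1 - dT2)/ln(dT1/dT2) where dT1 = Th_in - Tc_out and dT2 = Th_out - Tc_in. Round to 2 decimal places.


dT1 = Th_in - Tc_out = 103 - 51 = 52
dT2 = Th_out - Tc_in = 58 - 20 = 38
LMTD = (dT1 - dT2) / ln(dT1/dT2)
LMTD = (52 - 38) / ln(52/38)
LMTD = 44.63 K


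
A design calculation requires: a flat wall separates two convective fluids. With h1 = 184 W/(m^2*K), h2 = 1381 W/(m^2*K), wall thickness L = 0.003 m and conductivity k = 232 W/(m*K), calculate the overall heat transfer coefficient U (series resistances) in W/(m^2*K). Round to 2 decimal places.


1/U = 1/h1 + L/k + 1/h2
1/U = 1/184 + 0.003/232 + 1/1381
1/U = 0.0054347826 + 1.2931e-05 + 0.000724113
1/U = 0.0061718266
U = 162.03 W/(m^2*K)


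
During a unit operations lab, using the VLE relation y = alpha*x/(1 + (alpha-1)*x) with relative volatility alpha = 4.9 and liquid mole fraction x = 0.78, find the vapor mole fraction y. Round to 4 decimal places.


y = alpha*x / (1 + (alpha-1)*x)
y = 4.9*0.78 / (1 + (4.9-1)*0.78)
y = 3.822 / (1 + 3.042)
y = 3.822 / 4.042
y = 0.9456


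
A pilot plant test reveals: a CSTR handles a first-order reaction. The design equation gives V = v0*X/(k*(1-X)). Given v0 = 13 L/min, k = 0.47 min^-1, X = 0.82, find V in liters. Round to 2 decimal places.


V = v0 * X / (k * (1 - X))
V = 13 * 0.82 / (0.47 * (1 - 0.82))
V = 10.66 / (0.47 * 0.18)
V = 10.66 / 0.0846
V = 126.00 L


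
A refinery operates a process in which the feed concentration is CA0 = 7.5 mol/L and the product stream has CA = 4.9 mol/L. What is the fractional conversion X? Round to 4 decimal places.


X = (CA0 - CA) / CA0
X = (7.5 - 4.9) / 7.5
X = 2.6 / 7.5
X = 0.3467


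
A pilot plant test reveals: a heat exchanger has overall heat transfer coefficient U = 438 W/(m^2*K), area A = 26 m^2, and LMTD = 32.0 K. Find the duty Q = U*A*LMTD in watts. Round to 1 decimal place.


Q = U * A * LMTD
Q = 438 * 26 * 32.0
Q = 364416.0 W


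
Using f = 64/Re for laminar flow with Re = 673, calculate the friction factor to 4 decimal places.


f = 64 / Re
f = 64 / 673
f = 0.0951


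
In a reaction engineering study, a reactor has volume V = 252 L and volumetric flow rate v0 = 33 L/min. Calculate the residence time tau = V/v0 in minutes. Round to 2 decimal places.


tau = V / v0
tau = 252 / 33
tau = 7.64 min


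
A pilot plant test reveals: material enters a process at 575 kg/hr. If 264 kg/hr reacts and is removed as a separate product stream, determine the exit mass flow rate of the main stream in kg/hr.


Steady-state mass balance on the main outlet: F_out = F_in - F_removed
F_out = 575 - 264
F_out = 311 kg/hr


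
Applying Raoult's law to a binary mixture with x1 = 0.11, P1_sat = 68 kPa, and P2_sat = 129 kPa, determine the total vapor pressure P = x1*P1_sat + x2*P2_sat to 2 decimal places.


P = x1*P1_sat + x2*P2_sat
x2 = 1 - x1 = 1 - 0.11 = 0.89
P = 0.11*68 + 0.89*129
P = 7.48 + 114.81
P = 122.29 kPa


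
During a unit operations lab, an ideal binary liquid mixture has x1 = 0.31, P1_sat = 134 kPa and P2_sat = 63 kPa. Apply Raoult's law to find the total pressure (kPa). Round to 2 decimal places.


P = x1*P1_sat + x2*P2_sat
x2 = 1 - x1 = 1 - 0.31 = 0.69
P = 0.31*134 + 0.69*63
P = 41.54 + 43.47
P = 85.01 kPa


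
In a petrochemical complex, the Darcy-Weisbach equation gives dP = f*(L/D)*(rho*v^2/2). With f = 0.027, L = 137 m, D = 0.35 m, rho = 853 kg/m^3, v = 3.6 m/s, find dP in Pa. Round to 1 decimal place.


dP = f * (L/D) * (rho*v^2/2)
dP = 0.027 * (137/0.35) * (853*3.6^2/2)
L/D = 391.42857143
rho*v^2/2 = 853*12.96/2 = 5527.44
dP = 0.027 * 391.42857143 * 5527.44
dP = 58417.1 Pa


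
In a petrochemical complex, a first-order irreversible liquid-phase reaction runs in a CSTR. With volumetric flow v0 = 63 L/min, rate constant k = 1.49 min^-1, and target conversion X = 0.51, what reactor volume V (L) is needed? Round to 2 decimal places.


V = v0 * X / (k * (1 - X))
V = 63 * 0.51 / (1.49 * (1 - 0.51))
V = 32.13 / (1.49 * 0.49)
V = 32.13 / 0.7301
V = 44.01 L


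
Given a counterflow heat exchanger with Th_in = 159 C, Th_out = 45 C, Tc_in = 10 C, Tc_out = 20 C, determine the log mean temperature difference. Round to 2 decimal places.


dT1 = Th_in - Tc_out = 159 - 20 = 139
dT2 = Th_out - Tc_in = 45 - 10 = 35
LMTD = (dT1 - dT2) / ln(dT1/dT2)
LMTD = (139 - 35) / ln(139/35)
LMTD = 75.41 K


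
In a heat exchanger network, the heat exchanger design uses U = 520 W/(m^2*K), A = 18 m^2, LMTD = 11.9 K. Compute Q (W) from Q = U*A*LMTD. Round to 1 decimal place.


Q = U * A * LMTD
Q = 520 * 18 * 11.9
Q = 111384.0 W


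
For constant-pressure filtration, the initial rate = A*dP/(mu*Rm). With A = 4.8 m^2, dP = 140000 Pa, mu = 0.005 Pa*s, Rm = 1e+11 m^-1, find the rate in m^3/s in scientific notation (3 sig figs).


rate = A * dP / (mu * Rm)
rate = 4.8 * 140000 / (0.005 * 1e+11)
rate = 672000.0 / 5.000e+08
rate = 1.34e-03 m^3/s


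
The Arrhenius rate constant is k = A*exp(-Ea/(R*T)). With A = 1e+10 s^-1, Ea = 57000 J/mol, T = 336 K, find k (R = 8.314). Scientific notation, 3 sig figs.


k = A * exp(-Ea/(R*T))
k = 1e+10 * exp(-57000 / (8.314 * 336))
k = 1e+10 * exp(-20.404481)
k = 1.38e+01


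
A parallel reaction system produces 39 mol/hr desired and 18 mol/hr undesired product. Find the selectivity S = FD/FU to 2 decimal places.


S = desired product rate / undesired product rate
S = 39 / 18
S = 2.17


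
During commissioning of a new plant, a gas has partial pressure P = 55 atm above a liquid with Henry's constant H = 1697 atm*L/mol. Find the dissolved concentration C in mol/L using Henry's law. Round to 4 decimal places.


C = P / H
C = 55 / 1697
C = 0.0324 mol/L


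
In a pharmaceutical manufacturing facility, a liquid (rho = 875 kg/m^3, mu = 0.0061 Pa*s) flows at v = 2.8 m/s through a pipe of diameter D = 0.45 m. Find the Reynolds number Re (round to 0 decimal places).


Re = rho * v * D / mu
Re = 875 * 2.8 * 0.45 / 0.0061
Re = 1102.5 / 0.0061
Re = 180738


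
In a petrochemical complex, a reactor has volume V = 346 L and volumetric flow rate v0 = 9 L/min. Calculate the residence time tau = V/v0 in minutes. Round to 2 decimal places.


tau = V / v0
tau = 346 / 9
tau = 38.44 min


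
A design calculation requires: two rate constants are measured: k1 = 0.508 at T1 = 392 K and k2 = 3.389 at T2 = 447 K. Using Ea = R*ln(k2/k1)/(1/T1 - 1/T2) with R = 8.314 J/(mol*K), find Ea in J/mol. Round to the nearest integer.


Ea = R * ln(k2/k1) / (1/T1 - 1/T2)
ln(k2/k1) = ln(3.389/0.508) = 1.8978087
1/T1 - 1/T2 = 1/392 - 1/447 = 0.000313883943
Ea = 8.314 * 1.8978087 / 0.000313883943
Ea = 50268 J/mol


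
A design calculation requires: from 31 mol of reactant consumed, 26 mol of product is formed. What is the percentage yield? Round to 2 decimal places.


Yield = (moles product / moles consumed) * 100%
Yield = (26 / 31) * 100
Yield = 0.8387 * 100
Yield = 83.87%


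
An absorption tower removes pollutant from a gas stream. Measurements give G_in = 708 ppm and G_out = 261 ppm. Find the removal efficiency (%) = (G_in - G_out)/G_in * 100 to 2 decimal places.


Efficiency = (G_in - G_out) / G_in * 100%
Efficiency = (708 - 261) / 708 * 100
Efficiency = 447 / 708 * 100
Efficiency = 63.14%


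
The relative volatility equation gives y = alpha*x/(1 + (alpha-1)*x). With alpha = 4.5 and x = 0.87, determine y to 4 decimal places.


y = alpha*x / (1 + (alpha-1)*x)
y = 4.5*0.87 / (1 + (4.5-1)*0.87)
y = 3.915 / (1 + 3.045)
y = 3.915 / 4.045
y = 0.9679


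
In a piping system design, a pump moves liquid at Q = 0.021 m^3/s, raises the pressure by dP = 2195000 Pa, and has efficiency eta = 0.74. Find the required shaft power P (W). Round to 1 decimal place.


P = Q * dP / eta
P = 0.021 * 2195000 / 0.74
P = 46095.0 / 0.74
P = 62290.5 W


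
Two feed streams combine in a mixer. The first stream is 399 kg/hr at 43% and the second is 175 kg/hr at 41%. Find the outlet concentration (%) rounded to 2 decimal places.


Mass balance on solute: F1*x1 + F2*x2 = F3*x3
F3 = F1 + F2 = 399 + 175 = 574 kg/hr
x3 = (F1*x1 + F2*x2)/F3
x3 = (399*0.43 + 175*0.41) / 574
x3 = 42.39%


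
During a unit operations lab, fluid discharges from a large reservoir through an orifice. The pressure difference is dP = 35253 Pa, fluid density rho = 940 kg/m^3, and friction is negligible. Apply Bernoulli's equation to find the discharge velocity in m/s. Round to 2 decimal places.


v = sqrt(2*dP/rho)
v = sqrt(2*35253/940)
v = sqrt(75.006383)
v = 8.66 m/s


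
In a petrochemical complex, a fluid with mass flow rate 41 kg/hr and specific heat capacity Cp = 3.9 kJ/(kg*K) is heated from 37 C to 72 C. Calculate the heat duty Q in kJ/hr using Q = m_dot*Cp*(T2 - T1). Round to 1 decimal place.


Q = m_dot * Cp * (T2 - T1)
Q = 41 * 3.9 * (72 - 37)
Q = 41 * 3.9 * 35
Q = 5596.5 kJ/hr


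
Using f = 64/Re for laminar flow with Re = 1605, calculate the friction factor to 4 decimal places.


f = 64 / Re
f = 64 / 1605
f = 0.0399


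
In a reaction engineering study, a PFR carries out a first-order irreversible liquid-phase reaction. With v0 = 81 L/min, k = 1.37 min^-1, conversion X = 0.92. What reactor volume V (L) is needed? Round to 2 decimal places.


V = (v0/k) * ln(1/(1-X))
V = (81/1.37) * ln(1/(1-0.92))
V = 59.124088 * ln(12.5)
V = 59.124088 * 2.525729
V = 149.33 L


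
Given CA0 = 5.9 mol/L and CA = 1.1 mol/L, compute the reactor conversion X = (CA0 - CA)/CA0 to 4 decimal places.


X = (CA0 - CA) / CA0
X = (5.9 - 1.1) / 5.9
X = 4.8 / 5.9
X = 0.8136


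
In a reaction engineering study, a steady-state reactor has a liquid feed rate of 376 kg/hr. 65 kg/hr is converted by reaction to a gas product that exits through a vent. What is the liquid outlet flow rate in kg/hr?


Steady-state mass balance on the main outlet: F_out = F_in - F_removed
F_out = 376 - 65
F_out = 311 kg/hr


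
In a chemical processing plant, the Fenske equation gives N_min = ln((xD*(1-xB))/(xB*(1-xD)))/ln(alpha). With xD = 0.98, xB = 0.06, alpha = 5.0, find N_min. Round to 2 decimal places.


N_min = ln((xD*(1-xB))/(xB*(1-xD))) / ln(alpha)
Numerator inside ln: 0.9212 / 0.0012 = 767.666667
ln(767.666667) = 6.643356
ln(alpha) = ln(5.0) = 1.609438
N_min = 6.643356 / 1.609438 = 4.13


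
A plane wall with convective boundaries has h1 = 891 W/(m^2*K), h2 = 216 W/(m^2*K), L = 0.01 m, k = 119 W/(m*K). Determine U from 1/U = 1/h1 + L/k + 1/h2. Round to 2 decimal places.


1/U = 1/h1 + L/k + 1/h2
1/U = 1/891 + 0.01/119 + 1/216
1/U = 0.0011223345 + 8.40336e-05 + 0.0046296296
1/U = 0.0058359977
U = 171.35 W/(m^2*K)


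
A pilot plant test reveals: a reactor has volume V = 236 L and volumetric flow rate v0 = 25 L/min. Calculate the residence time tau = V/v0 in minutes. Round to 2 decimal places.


tau = V / v0
tau = 236 / 25
tau = 9.44 min


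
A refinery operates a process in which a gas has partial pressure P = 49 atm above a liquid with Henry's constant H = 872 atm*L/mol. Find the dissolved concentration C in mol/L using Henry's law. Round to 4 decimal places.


C = P / H
C = 49 / 872
C = 0.0562 mol/L


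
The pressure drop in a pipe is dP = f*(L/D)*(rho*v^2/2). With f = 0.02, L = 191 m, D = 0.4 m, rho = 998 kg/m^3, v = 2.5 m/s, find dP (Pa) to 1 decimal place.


dP = f * (L/D) * (rho*v^2/2)
dP = 0.02 * (191/0.4) * (998*2.5^2/2)
L/D = 477.5
rho*v^2/2 = 998*6.25/2 = 3118.75
dP = 0.02 * 477.5 * 3118.75
dP = 29784.1 Pa


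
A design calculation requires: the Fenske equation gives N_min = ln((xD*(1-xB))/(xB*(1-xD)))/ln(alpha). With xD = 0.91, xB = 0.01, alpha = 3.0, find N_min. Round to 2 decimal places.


N_min = ln((xD*(1-xB))/(xB*(1-xD))) / ln(alpha)
Numerator inside ln: 0.9009 / 0.0009 = 1001.0
ln(1001.0) = 6.908755
ln(alpha) = ln(3.0) = 1.098612
N_min = 6.908755 / 1.098612 = 6.29


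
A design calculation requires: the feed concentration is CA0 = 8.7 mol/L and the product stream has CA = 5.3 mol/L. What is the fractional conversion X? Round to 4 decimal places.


X = (CA0 - CA) / CA0
X = (8.7 - 5.3) / 8.7
X = 3.4 / 8.7
X = 0.3908


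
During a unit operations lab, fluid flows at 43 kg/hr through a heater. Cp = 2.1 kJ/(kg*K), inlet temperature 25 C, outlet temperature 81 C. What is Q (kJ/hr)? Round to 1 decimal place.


Q = m_dot * Cp * (T2 - T1)
Q = 43 * 2.1 * (81 - 25)
Q = 43 * 2.1 * 56
Q = 5056.8 kJ/hr


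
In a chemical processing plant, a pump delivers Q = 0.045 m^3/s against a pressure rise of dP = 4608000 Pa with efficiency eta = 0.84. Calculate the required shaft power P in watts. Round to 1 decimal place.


P = Q * dP / eta
P = 0.045 * 4608000 / 0.84
P = 207360.0 / 0.84
P = 246857.1 W


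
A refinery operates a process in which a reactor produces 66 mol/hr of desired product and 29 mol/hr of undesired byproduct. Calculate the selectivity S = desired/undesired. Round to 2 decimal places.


S = desired product rate / undesired product rate
S = 66 / 29
S = 2.28


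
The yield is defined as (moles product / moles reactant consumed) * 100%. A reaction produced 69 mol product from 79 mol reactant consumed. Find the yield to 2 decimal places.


Yield = (moles product / moles consumed) * 100%
Yield = (69 / 79) * 100
Yield = 0.8734 * 100
Yield = 87.34%


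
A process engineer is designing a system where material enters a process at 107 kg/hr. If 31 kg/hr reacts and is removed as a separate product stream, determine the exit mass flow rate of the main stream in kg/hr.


Steady-state mass balance on the main outlet: F_out = F_in - F_removed
F_out = 107 - 31
F_out = 76 kg/hr


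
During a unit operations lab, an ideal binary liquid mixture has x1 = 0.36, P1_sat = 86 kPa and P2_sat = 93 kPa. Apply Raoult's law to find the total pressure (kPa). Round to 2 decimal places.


P = x1*P1_sat + x2*P2_sat
x2 = 1 - x1 = 1 - 0.36 = 0.64
P = 0.36*86 + 0.64*93
P = 30.96 + 59.52
P = 90.48 kPa


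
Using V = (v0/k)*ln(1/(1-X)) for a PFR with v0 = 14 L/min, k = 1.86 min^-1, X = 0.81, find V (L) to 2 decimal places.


V = (v0/k) * ln(1/(1-X))
V = (14/1.86) * ln(1/(1-0.81))
V = 7.526882 * ln(5.263158)
V = 7.526882 * 1.660731
V = 12.50 L


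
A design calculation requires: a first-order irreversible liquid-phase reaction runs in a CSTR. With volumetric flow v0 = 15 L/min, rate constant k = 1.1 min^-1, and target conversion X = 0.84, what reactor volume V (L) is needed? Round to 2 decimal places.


V = v0 * X / (k * (1 - X))
V = 15 * 0.84 / (1.1 * (1 - 0.84))
V = 12.6 / (1.1 * 0.16)
V = 12.6 / 0.176
V = 71.59 L


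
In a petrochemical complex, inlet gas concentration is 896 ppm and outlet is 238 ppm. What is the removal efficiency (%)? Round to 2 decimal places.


Efficiency = (G_in - G_out) / G_in * 100%
Efficiency = (896 - 238) / 896 * 100
Efficiency = 658 / 896 * 100
Efficiency = 73.44%


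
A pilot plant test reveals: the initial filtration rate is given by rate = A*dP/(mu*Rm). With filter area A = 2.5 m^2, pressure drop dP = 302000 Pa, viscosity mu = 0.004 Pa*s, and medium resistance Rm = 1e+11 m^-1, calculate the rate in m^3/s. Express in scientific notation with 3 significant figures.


rate = A * dP / (mu * Rm)
rate = 2.5 * 302000 / (0.004 * 1e+11)
rate = 755000.0 / 4.000e+08
rate = 1.89e-03 m^3/s


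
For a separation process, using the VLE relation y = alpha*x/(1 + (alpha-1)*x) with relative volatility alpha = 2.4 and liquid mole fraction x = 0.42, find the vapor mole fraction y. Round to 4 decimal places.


y = alpha*x / (1 + (alpha-1)*x)
y = 2.4*0.42 / (1 + (2.4-1)*0.42)
y = 1.008 / (1 + 0.588)
y = 1.008 / 1.588
y = 0.6348


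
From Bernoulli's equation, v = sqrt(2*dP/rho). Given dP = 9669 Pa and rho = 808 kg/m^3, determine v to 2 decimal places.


v = sqrt(2*dP/rho)
v = sqrt(2*9669/808)
v = sqrt(23.933168)
v = 4.89 m/s


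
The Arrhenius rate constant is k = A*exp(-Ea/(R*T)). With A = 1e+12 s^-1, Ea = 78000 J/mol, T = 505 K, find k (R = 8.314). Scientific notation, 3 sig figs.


k = A * exp(-Ea/(R*T))
k = 1e+12 * exp(-78000 / (8.314 * 505))
k = 1e+12 * exp(-18.577754)
k = 8.55e+03


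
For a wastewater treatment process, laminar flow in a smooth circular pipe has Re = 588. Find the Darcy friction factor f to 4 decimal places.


f = 64 / Re
f = 64 / 588
f = 0.1088


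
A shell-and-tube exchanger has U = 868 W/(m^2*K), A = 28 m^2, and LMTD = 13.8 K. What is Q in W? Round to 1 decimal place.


Q = U * A * LMTD
Q = 868 * 28 * 13.8
Q = 335395.2 W


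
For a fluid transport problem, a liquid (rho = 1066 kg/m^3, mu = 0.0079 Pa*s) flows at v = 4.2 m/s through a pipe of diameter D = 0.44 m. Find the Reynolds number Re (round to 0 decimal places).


Re = rho * v * D / mu
Re = 1066 * 4.2 * 0.44 / 0.0079
Re = 1969.968 / 0.0079
Re = 249363


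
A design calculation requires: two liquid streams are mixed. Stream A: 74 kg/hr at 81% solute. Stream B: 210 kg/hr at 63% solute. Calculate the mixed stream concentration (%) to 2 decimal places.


Mass balance on solute: F1*x1 + F2*x2 = F3*x3
F3 = F1 + F2 = 74 + 210 = 284 kg/hr
x3 = (F1*x1 + F2*x2)/F3
x3 = (74*0.81 + 210*0.63) / 284
x3 = 67.69%


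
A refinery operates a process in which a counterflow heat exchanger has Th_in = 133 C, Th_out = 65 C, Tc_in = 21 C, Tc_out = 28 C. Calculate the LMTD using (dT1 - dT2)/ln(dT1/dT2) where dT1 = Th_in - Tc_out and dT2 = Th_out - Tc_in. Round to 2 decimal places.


dT1 = Th_in - Tc_out = 133 - 28 = 105
dT2 = Th_out - Tc_in = 65 - 21 = 44
LMTD = (dT1 - dT2) / ln(dT1/dT2)
LMTD = (105 - 44) / ln(105/44)
LMTD = 70.13 K


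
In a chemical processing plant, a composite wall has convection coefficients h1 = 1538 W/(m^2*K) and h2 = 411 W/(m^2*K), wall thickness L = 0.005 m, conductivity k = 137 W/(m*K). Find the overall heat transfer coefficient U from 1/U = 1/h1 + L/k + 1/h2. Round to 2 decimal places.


1/U = 1/h1 + L/k + 1/h2
1/U = 1/1538 + 0.005/137 + 1/411
1/U = 0.0006501951 + 3.64964e-05 + 0.00243309
1/U = 0.0031197815
U = 320.54 W/(m^2*K)


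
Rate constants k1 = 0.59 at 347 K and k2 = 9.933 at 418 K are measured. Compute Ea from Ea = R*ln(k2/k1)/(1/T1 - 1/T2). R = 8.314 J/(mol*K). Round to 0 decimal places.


Ea = R * ln(k2/k1) / (1/T1 - 1/T2)
ln(k2/k1) = ln(9.933/0.59) = 2.8234953
1/T1 - 1/T2 = 1/347 - 1/418 = 0.000489499883
Ea = 8.314 * 2.8234953 / 0.000489499883
Ea = 47956 J/mol


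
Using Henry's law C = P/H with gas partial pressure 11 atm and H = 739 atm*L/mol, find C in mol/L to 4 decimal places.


C = P / H
C = 11 / 739
C = 0.0149 mol/L


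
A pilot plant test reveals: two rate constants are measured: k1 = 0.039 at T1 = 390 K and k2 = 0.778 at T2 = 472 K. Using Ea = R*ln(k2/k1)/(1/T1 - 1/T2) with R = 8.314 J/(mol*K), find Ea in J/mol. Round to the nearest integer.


Ea = R * ln(k2/k1) / (1/T1 - 1/T2)
ln(k2/k1) = ln(0.778/0.039) = 2.9931649
1/T1 - 1/T2 = 1/390 - 1/472 = 0.000445458496
Ea = 8.314 * 2.9931649 / 0.000445458496
Ea = 55864 J/mol


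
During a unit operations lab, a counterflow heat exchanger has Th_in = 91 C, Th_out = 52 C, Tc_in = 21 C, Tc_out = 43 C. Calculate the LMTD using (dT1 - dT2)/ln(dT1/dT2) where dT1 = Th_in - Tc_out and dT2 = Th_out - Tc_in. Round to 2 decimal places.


dT1 = Th_in - Tc_out = 91 - 43 = 48
dT2 = Th_out - Tc_in = 52 - 21 = 31
LMTD = (dT1 - dT2) / ln(dT1/dT2)
LMTD = (48 - 31) / ln(48/31)
LMTD = 38.88 K


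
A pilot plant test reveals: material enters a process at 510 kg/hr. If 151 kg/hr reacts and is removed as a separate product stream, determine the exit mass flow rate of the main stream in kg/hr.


Steady-state mass balance on the main outlet: F_out = F_in - F_removed
F_out = 510 - 151
F_out = 359 kg/hr


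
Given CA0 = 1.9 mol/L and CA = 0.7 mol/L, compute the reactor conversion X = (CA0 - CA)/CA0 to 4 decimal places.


X = (CA0 - CA) / CA0
X = (1.9 - 0.7) / 1.9
X = 1.2 / 1.9
X = 0.6316


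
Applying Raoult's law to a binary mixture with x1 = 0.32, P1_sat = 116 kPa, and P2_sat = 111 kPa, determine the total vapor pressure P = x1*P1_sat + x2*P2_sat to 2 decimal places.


P = x1*P1_sat + x2*P2_sat
x2 = 1 - x1 = 1 - 0.32 = 0.68
P = 0.32*116 + 0.68*111
P = 37.12 + 75.48
P = 112.60 kPa


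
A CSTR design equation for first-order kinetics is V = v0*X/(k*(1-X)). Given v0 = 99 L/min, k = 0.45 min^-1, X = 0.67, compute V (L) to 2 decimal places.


V = v0 * X / (k * (1 - X))
V = 99 * 0.67 / (0.45 * (1 - 0.67))
V = 66.33 / (0.45 * 0.33)
V = 66.33 / 0.1485
V = 446.67 L


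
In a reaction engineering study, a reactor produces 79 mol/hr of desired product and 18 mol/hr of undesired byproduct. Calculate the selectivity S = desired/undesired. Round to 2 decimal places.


S = desired product rate / undesired product rate
S = 79 / 18
S = 4.39


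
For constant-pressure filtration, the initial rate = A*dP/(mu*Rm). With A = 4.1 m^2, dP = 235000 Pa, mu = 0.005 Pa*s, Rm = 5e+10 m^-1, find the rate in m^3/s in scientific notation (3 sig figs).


rate = A * dP / (mu * Rm)
rate = 4.1 * 235000 / (0.005 * 5e+10)
rate = 963500.0 / 2.500e+08
rate = 3.85e-03 m^3/s


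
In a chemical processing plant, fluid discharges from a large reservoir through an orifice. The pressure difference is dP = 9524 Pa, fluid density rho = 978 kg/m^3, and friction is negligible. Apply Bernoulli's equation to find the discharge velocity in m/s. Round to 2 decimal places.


v = sqrt(2*dP/rho)
v = sqrt(2*9524/978)
v = sqrt(19.476483)
v = 4.41 m/s


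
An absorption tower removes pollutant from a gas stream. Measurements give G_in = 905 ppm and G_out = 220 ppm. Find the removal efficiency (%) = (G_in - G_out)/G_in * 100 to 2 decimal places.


Efficiency = (G_in - G_out) / G_in * 100%
Efficiency = (905 - 220) / 905 * 100
Efficiency = 685 / 905 * 100
Efficiency = 75.69%


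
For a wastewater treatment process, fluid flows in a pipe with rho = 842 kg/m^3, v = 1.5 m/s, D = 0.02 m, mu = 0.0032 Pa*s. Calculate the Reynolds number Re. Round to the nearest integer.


Re = rho * v * D / mu
Re = 842 * 1.5 * 0.02 / 0.0032
Re = 25.26 / 0.0032
Re = 7894


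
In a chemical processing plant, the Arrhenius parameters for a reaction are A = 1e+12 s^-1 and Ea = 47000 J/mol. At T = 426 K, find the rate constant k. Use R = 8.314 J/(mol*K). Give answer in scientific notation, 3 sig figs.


k = A * exp(-Ea/(R*T))
k = 1e+12 * exp(-47000 / (8.314 * 426))
k = 1e+12 * exp(-13.270224)
k = 1.73e+06


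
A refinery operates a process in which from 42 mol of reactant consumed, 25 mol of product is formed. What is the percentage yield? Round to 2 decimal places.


Yield = (moles product / moles consumed) * 100%
Yield = (25 / 42) * 100
Yield = 0.5952 * 100
Yield = 59.52%


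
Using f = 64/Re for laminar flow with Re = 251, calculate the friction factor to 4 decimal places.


f = 64 / Re
f = 64 / 251
f = 0.2550


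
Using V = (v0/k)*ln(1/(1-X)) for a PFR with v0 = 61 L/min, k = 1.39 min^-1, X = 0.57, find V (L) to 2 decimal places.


V = (v0/k) * ln(1/(1-X))
V = (61/1.39) * ln(1/(1-0.57))
V = 43.884892 * ln(2.325581)
V = 43.884892 * 0.84397
V = 37.04 L


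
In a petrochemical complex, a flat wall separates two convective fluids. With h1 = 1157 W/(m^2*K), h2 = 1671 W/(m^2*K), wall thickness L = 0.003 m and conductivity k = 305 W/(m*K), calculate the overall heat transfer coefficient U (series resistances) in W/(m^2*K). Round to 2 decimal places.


1/U = 1/h1 + L/k + 1/h2
1/U = 1/1157 + 0.003/305 + 1/1671
1/U = 0.0008643042 + 9.8361e-06 + 0.000598444
1/U = 0.0014725843
U = 679.08 W/(m^2*K)


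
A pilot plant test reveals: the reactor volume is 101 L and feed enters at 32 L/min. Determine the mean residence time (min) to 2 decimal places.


tau = V / v0
tau = 101 / 32
tau = 3.16 min


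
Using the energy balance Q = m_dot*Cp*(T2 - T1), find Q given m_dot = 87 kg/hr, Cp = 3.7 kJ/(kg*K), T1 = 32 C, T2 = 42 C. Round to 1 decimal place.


Q = m_dot * Cp * (T2 - T1)
Q = 87 * 3.7 * (42 - 32)
Q = 87 * 3.7 * 10
Q = 3219.0 kJ/hr


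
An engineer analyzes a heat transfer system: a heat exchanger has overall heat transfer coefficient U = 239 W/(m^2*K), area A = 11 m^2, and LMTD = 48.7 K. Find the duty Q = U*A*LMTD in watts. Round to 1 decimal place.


Q = U * A * LMTD
Q = 239 * 11 * 48.7
Q = 128032.3 W


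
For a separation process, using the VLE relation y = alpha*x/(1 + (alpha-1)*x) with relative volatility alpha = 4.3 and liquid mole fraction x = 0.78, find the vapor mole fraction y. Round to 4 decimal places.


y = alpha*x / (1 + (alpha-1)*x)
y = 4.3*0.78 / (1 + (4.3-1)*0.78)
y = 3.354 / (1 + 2.574)
y = 3.354 / 3.574
y = 0.9384


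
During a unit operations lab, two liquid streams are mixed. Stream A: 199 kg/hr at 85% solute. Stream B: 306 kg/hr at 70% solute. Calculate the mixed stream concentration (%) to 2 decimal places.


Mass balance on solute: F1*x1 + F2*x2 = F3*x3
F3 = F1 + F2 = 199 + 306 = 505 kg/hr
x3 = (F1*x1 + F2*x2)/F3
x3 = (199*0.85 + 306*0.7) / 505
x3 = 75.91%


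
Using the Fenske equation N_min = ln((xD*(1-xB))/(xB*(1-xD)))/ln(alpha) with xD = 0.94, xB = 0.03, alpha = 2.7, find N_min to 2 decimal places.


N_min = ln((xD*(1-xB))/(xB*(1-xD))) / ln(alpha)
Numerator inside ln: 0.9118 / 0.0018 = 506.555556
ln(506.555556) = 6.227634
ln(alpha) = ln(2.7) = 0.993252
N_min = 6.227634 / 0.993252 = 6.27


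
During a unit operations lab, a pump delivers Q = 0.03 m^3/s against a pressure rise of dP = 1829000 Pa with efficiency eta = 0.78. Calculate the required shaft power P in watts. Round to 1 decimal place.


P = Q * dP / eta
P = 0.03 * 1829000 / 0.78
P = 54870.0 / 0.78
P = 70346.2 W


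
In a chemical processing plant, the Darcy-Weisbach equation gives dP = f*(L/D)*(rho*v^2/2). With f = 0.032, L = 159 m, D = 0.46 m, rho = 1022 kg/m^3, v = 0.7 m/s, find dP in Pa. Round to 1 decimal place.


dP = f * (L/D) * (rho*v^2/2)
dP = 0.032 * (159/0.46) * (1022*0.7^2/2)
L/D = 345.65217391
rho*v^2/2 = 1022*0.49/2 = 250.39
dP = 0.032 * 345.65217391 * 250.39
dP = 2769.5 Pa


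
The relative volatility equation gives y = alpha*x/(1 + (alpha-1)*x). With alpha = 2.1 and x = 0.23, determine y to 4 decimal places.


y = alpha*x / (1 + (alpha-1)*x)
y = 2.1*0.23 / (1 + (2.1-1)*0.23)
y = 0.483 / (1 + 0.253)
y = 0.483 / 1.253
y = 0.3855


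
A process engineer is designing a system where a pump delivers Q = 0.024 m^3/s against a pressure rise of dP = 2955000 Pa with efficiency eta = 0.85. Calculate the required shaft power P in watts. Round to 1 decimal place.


P = Q * dP / eta
P = 0.024 * 2955000 / 0.85
P = 70920.0 / 0.85
P = 83435.3 W


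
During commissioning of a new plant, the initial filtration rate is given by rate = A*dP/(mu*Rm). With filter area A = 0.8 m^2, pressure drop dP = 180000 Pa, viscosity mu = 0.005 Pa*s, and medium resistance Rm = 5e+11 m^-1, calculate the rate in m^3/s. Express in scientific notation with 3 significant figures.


rate = A * dP / (mu * Rm)
rate = 0.8 * 180000 / (0.005 * 5e+11)
rate = 144000.0 / 2.500e+09
rate = 5.76e-05 m^3/s


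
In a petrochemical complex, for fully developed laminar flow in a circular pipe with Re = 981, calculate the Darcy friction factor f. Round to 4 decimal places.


f = 64 / Re
f = 64 / 981
f = 0.0652


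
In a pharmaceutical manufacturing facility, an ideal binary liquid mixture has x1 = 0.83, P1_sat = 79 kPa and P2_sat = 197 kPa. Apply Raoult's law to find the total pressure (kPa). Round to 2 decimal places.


P = x1*P1_sat + x2*P2_sat
x2 = 1 - x1 = 1 - 0.83 = 0.17
P = 0.83*79 + 0.17*197
P = 65.57 + 33.49
P = 99.06 kPa


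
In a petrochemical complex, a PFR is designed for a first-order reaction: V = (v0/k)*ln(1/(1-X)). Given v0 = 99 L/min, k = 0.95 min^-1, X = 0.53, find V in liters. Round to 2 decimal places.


V = (v0/k) * ln(1/(1-X))
V = (99/0.95) * ln(1/(1-0.53))
V = 104.210526 * ln(2.12766)
V = 104.210526 * 0.755023
V = 78.68 L


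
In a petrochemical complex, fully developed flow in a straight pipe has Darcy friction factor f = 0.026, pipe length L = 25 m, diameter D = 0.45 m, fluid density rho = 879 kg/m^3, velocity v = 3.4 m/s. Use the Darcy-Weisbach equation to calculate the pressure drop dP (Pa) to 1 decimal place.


dP = f * (L/D) * (rho*v^2/2)
dP = 0.026 * (25/0.45) * (879*3.4^2/2)
L/D = 55.55555556
rho*v^2/2 = 879*11.56/2 = 5080.62
dP = 0.026 * 55.55555556 * 5080.62
dP = 7338.7 Pa


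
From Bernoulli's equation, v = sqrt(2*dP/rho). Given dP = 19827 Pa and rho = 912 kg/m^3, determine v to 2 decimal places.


v = sqrt(2*dP/rho)
v = sqrt(2*19827/912)
v = sqrt(43.480263)
v = 6.59 m/s


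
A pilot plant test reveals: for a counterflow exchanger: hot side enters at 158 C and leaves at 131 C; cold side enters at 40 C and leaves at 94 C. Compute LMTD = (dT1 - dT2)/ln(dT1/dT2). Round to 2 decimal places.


dT1 = Th_in - Tc_out = 158 - 94 = 64
dT2 = Th_out - Tc_in = 131 - 40 = 91
LMTD = (dT1 - dT2) / ln(dT1/dT2)
LMTD = (64 - 91) / ln(64/91)
LMTD = 76.71 K


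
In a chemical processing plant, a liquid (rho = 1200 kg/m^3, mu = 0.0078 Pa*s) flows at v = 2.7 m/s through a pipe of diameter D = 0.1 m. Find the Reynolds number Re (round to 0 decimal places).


Re = rho * v * D / mu
Re = 1200 * 2.7 * 0.1 / 0.0078
Re = 324.0 / 0.0078
Re = 41538


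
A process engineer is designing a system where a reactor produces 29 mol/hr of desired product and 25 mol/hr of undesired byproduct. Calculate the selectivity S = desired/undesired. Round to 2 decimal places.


S = desired product rate / undesired product rate
S = 29 / 25
S = 1.16


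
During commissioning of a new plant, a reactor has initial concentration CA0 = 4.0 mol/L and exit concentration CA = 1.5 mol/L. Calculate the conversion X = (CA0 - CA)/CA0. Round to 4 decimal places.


X = (CA0 - CA) / CA0
X = (4.0 - 1.5) / 4.0
X = 2.5 / 4.0
X = 0.6250


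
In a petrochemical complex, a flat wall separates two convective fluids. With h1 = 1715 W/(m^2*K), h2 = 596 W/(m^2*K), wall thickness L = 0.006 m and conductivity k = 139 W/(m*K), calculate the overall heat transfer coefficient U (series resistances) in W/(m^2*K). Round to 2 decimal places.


1/U = 1/h1 + L/k + 1/h2
1/U = 1/1715 + 0.006/139 + 1/596
1/U = 0.0005830904 + 4.31655e-05 + 0.0016778523
1/U = 0.0023041082
U = 434.01 W/(m^2*K)


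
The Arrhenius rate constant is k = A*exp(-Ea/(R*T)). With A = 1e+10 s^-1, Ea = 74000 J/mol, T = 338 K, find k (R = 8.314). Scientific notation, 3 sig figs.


k = A * exp(-Ea/(R*T))
k = 1e+10 * exp(-74000 / (8.314 * 338))
k = 1e+10 * exp(-26.333283)
k = 3.66e-02


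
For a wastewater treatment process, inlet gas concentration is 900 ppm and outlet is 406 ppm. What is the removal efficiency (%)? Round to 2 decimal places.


Efficiency = (G_in - G_out) / G_in * 100%
Efficiency = (900 - 406) / 900 * 100
Efficiency = 494 / 900 * 100
Efficiency = 54.89%


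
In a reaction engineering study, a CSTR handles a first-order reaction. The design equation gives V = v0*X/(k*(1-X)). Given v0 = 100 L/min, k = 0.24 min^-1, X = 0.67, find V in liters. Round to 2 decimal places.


V = v0 * X / (k * (1 - X))
V = 100 * 0.67 / (0.24 * (1 - 0.67))
V = 67.0 / (0.24 * 0.33)
V = 67.0 / 0.0792
V = 845.96 L


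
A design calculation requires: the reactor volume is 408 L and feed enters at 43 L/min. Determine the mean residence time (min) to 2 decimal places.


tau = V / v0
tau = 408 / 43
tau = 9.49 min


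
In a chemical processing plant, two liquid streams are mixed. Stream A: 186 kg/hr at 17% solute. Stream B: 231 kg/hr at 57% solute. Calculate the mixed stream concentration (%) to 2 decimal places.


Mass balance on solute: F1*x1 + F2*x2 = F3*x3
F3 = F1 + F2 = 186 + 231 = 417 kg/hr
x3 = (F1*x1 + F2*x2)/F3
x3 = (186*0.17 + 231*0.57) / 417
x3 = 39.16%


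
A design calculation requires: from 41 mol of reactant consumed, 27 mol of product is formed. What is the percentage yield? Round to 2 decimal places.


Yield = (moles product / moles consumed) * 100%
Yield = (27 / 41) * 100
Yield = 0.6585 * 100
Yield = 65.85%


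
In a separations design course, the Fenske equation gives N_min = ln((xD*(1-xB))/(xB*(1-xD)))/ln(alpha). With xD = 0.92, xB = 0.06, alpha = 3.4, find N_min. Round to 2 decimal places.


N_min = ln((xD*(1-xB))/(xB*(1-xD))) / ln(alpha)
Numerator inside ln: 0.8648 / 0.0048 = 180.166667
ln(180.166667) = 5.193882
ln(alpha) = ln(3.4) = 1.223775
N_min = 5.193882 / 1.223775 = 4.24


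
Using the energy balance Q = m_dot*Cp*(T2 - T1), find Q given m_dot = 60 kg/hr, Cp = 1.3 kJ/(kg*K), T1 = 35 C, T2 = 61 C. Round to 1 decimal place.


Q = m_dot * Cp * (T2 - T1)
Q = 60 * 1.3 * (61 - 35)
Q = 60 * 1.3 * 26
Q = 2028.0 kJ/hr


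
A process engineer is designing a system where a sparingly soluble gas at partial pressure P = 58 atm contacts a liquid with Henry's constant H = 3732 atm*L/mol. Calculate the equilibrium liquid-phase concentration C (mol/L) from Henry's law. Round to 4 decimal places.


C = P / H
C = 58 / 3732
C = 0.0155 mol/L


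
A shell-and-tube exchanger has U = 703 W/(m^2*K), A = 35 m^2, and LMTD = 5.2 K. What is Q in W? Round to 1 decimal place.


Q = U * A * LMTD
Q = 703 * 35 * 5.2
Q = 127946.0 W


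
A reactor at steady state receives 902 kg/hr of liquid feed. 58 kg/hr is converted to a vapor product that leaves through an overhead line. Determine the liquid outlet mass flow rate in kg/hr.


Steady-state mass balance on the main outlet: F_out = F_in - F_removed
F_out = 902 - 58
F_out = 844 kg/hr


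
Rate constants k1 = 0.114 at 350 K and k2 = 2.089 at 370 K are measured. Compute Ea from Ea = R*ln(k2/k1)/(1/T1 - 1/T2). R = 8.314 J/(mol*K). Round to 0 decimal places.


Ea = R * ln(k2/k1) / (1/T1 - 1/T2)
ln(k2/k1) = ln(2.089/0.114) = 2.9082423
1/T1 - 1/T2 = 1/350 - 1/370 = 0.000154440154
Ea = 8.314 * 2.9082423 / 0.000154440154
Ea = 156560 J/mol


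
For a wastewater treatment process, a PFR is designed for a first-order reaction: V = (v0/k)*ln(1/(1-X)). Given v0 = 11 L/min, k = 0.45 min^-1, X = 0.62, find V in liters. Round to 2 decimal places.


V = (v0/k) * ln(1/(1-X))
V = (11/0.45) * ln(1/(1-0.62))
V = 24.444444 * ln(2.631579)
V = 24.444444 * 0.967584
V = 23.65 L


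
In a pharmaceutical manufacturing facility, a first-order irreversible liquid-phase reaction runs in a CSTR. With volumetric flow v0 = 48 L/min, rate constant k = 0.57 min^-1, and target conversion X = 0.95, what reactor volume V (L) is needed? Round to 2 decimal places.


V = v0 * X / (k * (1 - X))
V = 48 * 0.95 / (0.57 * (1 - 0.95))
V = 45.6 / (0.57 * 0.05)
V = 45.6 / 0.0285
V = 1600.00 L


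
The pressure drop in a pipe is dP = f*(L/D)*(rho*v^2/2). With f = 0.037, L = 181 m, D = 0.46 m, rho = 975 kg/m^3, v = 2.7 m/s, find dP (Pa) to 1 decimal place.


dP = f * (L/D) * (rho*v^2/2)
dP = 0.037 * (181/0.46) * (975*2.7^2/2)
L/D = 393.47826087
rho*v^2/2 = 975*7.29/2 = 3553.875
dP = 0.037 * 393.47826087 * 3553.875
dP = 51739.8 Pa


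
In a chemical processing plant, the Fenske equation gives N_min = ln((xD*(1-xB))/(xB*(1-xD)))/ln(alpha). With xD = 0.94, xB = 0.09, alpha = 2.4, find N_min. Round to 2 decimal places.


N_min = ln((xD*(1-xB))/(xB*(1-xD))) / ln(alpha)
Numerator inside ln: 0.8554 / 0.0054 = 158.407407
ln(158.407407) = 5.06517
ln(alpha) = ln(2.4) = 0.875469
N_min = 5.06517 / 0.875469 = 5.79


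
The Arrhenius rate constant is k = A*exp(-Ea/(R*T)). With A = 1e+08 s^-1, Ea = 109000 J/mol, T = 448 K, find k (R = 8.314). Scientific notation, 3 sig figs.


k = A * exp(-Ea/(R*T))
k = 1e+08 * exp(-109000 / (8.314 * 448))
k = 1e+08 * exp(-29.264322)
k = 1.95e-05


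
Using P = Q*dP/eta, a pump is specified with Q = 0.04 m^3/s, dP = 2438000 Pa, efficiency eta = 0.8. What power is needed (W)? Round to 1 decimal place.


P = Q * dP / eta
P = 0.04 * 2438000 / 0.8
P = 97520.0 / 0.8
P = 121900.0 W


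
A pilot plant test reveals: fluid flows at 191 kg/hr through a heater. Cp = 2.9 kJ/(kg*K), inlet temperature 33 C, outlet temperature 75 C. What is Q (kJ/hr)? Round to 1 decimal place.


Q = m_dot * Cp * (T2 - T1)
Q = 191 * 2.9 * (75 - 33)
Q = 191 * 2.9 * 42
Q = 23263.8 kJ/hr


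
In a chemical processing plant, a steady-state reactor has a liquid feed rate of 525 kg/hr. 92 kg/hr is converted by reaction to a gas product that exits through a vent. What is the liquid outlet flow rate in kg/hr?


Steady-state mass balance on the main outlet: F_out = F_in - F_removed
F_out = 525 - 92
F_out = 433 kg/hr


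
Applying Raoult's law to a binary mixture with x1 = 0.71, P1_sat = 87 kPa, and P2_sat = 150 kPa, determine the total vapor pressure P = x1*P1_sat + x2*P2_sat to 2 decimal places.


P = x1*P1_sat + x2*P2_sat
x2 = 1 - x1 = 1 - 0.71 = 0.29
P = 0.71*87 + 0.29*150
P = 61.77 + 43.5
P = 105.27 kPa


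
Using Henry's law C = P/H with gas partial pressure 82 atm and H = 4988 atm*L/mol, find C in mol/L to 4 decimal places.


C = P / H
C = 82 / 4988
C = 0.0164 mol/L


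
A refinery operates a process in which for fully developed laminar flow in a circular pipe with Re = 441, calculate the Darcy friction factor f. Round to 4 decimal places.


f = 64 / Re
f = 64 / 441
f = 0.1451


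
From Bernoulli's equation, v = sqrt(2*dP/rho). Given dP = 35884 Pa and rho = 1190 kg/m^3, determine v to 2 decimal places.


v = sqrt(2*dP/rho)
v = sqrt(2*35884/1190)
v = sqrt(60.309244)
v = 7.77 m/s


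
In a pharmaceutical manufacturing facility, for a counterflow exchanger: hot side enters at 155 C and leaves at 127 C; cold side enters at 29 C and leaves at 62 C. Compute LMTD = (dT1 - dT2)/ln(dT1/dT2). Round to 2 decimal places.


dT1 = Th_in - Tc_out = 155 - 62 = 93
dT2 = Th_out - Tc_in = 127 - 29 = 98
LMTD = (dT1 - dT2) / ln(dT1/dT2)
LMTD = (93 - 98) / ln(93/98)
LMTD = 95.48 K


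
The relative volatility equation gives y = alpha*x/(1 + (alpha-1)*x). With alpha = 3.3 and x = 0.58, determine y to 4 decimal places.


y = alpha*x / (1 + (alpha-1)*x)
y = 3.3*0.58 / (1 + (3.3-1)*0.58)
y = 1.914 / (1 + 1.334)
y = 1.914 / 2.334
y = 0.8201


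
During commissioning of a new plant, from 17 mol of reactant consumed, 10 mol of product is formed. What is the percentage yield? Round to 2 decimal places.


Yield = (moles product / moles consumed) * 100%
Yield = (10 / 17) * 100
Yield = 0.5882 * 100
Yield = 58.82%
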